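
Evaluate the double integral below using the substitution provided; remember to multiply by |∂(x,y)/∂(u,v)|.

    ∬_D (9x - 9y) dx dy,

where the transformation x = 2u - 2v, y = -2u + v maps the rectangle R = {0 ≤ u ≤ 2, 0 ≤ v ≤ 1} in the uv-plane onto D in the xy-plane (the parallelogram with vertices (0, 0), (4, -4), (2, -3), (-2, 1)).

Compute the Jacobian determinant of (x, y) with respect to (u, v):

    ∂(x,y)/∂(u,v) = | 2  -2 | = (2)(1) - (-2)(-2) = -2.
                   | -2  1 |

Its absolute value is |J| = 2 (the area scaling factor).

Substituting x = 2u - 2v, y = -2u + v into the integrand,

    9x - 9y → 36u - 27v,

so the integral becomes

    ∬_R (36u - 27v) · |J| du dv = ∫_0^2 ∫_0^1 (72u - 54v) dv du.

Inner (v): 72u - 27.
Outer (u): 90.

Therefore ∬_D (9x - 9y) dx dy = 90.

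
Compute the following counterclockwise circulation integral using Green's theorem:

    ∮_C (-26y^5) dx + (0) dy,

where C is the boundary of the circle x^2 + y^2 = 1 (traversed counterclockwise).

Green's theorem converts the closed line integral into a double integral over the enclosed region D:

    ∮_C P dx + Q dy = ∬_D (∂Q/∂x - ∂P/∂y) dA.

Here P = -26y^5, Q = 0, so

    ∂Q/∂x = 0,    ∂P/∂y = -130y^4,
    ∂Q/∂x - ∂P/∂y = 130y^4.

D is the region x^2 + y^2 ≤ 1. Evaluating the double integral:

In polar coordinates (x = r cos θ, y = r sin θ, dA = r dr dθ) the integrand becomes 130r^4sin(θ)^4, so

    ∬_D (130y^4) dA = ∫_0^{2π} ∫_0^{1} (130r^4sin(θ)^4) · r dr dθ.

Inner (r from 0 to 1): 65sin(θ)^4/3.
Outer (θ from 0 to 2π): 65π/4.

Therefore ∮_C P dx + Q dy = 65π/4.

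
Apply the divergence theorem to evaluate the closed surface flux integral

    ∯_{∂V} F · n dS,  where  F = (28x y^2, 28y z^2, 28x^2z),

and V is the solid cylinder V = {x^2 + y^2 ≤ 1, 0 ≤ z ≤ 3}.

By the divergence theorem,

    ∯_{∂V} F · n dS = ∭_V (∇ · F) dV.

Compute the divergence:
    ∇ · F = ∂F_x/∂x + ∂F_y/∂y + ∂F_z/∂z = 28y^2 + 28z^2 + 28x^2 = 28x^2 + 28y^2 + 28z^2.

In cylindrical coordinates, x = r cos(θ), y = r sin(θ), z = z, dV = r dr dθ dz, with 0 ≤ r ≤ 1, 0 ≤ θ ≤ 2π, 0 ≤ z ≤ 3.

The integrand, after substitution and multiplying by the volume element, becomes (28r^2 + 28z^2) · r, so

    ∭_V (∇·F) dV = ∫_0^{2π} ∫_0^{1} ∫_0^{3} (28r^2 + 28z^2) · r dz dr dθ.

Inner (z from 0 to 3): 84r (r^2 + 3).
Middle (r from 0 to 1): 147.
Outer (θ from 0 to 2π): 294π.

Therefore ∯_{∂V} F · n dS = 294π.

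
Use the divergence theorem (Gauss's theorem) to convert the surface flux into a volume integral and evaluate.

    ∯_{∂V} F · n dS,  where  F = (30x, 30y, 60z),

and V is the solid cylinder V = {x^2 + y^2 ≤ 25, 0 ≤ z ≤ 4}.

By the divergence theorem,

    ∯_{∂V} F · n dS = ∭_V (∇ · F) dV.

Compute the divergence:
    ∇ · F = ∂F_x/∂x + ∂F_y/∂y + ∂F_z/∂z = 30 + 30 + 60 = 120.

In cylindrical coordinates, x = r cos(θ), y = r sin(θ), z = z, dV = r dr dθ dz, with 0 ≤ r ≤ 5, 0 ≤ θ ≤ 2π, 0 ≤ z ≤ 4.

The integrand, after substitution and multiplying by the volume element, becomes (120) · r, so

    ∭_V (∇·F) dV = ∫_0^{2π} ∫_0^{5} ∫_0^{4} (120) · r dz dr dθ.

Inner (z from 0 to 4): 480r.
Middle (r from 0 to 5): 6000.
Outer (θ from 0 to 2π): 12000π.

Therefore ∯_{∂V} F · n dS = 12000π.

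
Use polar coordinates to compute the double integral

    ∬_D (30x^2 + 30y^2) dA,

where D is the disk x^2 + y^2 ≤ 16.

The region D is 0 ≤ r ≤ 4, 0 ≤ θ ≤ 2π in polar coordinates, where x = r cos(θ), y = r sin(θ), and dA = r dr dθ.

Under the substitution, the integrand becomes 30r^2, so

    ∬_D (30x^2 + 30y^2) dA = ∫_{0}^{2π} ∫_{0}^{4} (30r^2) · r dr dθ.

Inner integral (in r): ∫_{0}^{4} (30r^2) · r dr = 1920.

Outer integral (in θ): ∫_{0}^{2π} (1920) dθ = 3840π.

Therefore ∬_D (30x^2 + 30y^2) dA = 3840π.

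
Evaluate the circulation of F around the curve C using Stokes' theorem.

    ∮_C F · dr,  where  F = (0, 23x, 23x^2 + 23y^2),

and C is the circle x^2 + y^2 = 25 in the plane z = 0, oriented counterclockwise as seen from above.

Let S be the flat disk x^2 + y^2 ≤ 25 in the plane z = 0, with upward unit normal n̂ = ẑ. By Stokes' theorem,

    ∮_C F · dr = ∬_S (∇ × F) · n̂ dS = ∬_D (curl F)_z dA,

where D is the disk x^2 + y^2 ≤ 25.

Compute the curl of F = (0, 23x, 23x^2 + 23y^2):
    (∇ × F)_x = ∂F_z/∂y - ∂F_y/∂z = 46y,
    (∇ × F)_y = ∂F_x/∂z - ∂F_z/∂x = -46x,
    (∇ × F)_z = ∂F_y/∂x - ∂F_x/∂y = 23.

On z = 0, (curl F)_z = 23.

Convert to polar (x = r cos θ, y = r sin θ, dA = r dr dθ); the integrand becomes 23, so

    ∬_D (curl F)_z dA = ∫_0^{2π} ∫_0^{5} (23) · r dr dθ.

Inner (r from 0 to 5): 575/2.
Outer (θ from 0 to 2π): 575π.

Therefore ∮_C F · dr = 575π.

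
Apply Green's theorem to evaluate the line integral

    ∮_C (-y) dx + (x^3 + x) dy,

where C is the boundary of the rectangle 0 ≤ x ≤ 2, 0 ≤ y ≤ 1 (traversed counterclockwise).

Green's theorem converts the closed line integral into a double integral over the enclosed region D:

    ∮_C P dx + Q dy = ∬_D (∂Q/∂x - ∂P/∂y) dA.

Here P = -y, Q = x^3 + x, so

    ∂Q/∂x = 3x^2 + 1,    ∂P/∂y = -1,
    ∂Q/∂x - ∂P/∂y = 3x^2 + 2.

D is the region 0 ≤ x ≤ 2, 0 ≤ y ≤ 1. Evaluating the double integral:

    ∬_D (3x^2 + 2) dA = ∫_0^{2} ∫_0^{1} (3x^2 + 2) dy dx.

Inner (y from 0 to 1): 3x^2 + 2.
Outer (x from 0 to 2): 12.

Therefore ∮_C P dx + Q dy = 12.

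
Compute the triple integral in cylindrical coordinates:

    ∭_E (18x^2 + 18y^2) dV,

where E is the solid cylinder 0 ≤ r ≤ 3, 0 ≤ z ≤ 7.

In cylindrical coordinates, x = r cos(θ), y = r sin(θ), z = z, and dV = r dr dθ dz.

The integrand becomes 18r^2, so

    ∭_E (18x^2 + 18y^2) dV = ∫_{0}^{2π} ∫_{0}^{3} ∫_{0}^{7} (18r^2) · r dz dr dθ.

Inner (z): 126r^3.
Middle (r from 0 to 3): 5103/2.
Outer (θ): 5103π.

Therefore the triple integral equals 5103π.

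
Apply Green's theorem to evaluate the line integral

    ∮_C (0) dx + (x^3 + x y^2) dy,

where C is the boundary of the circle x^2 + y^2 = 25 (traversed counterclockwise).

Green's theorem converts the closed line integral into a double integral over the enclosed region D:

    ∮_C P dx + Q dy = ∬_D (∂Q/∂x - ∂P/∂y) dA.

Here P = 0, Q = x^3 + x y^2, so

    ∂Q/∂x = 3x^2 + y^2,    ∂P/∂y = 0,
    ∂Q/∂x - ∂P/∂y = 3x^2 + y^2.

D is the region x^2 + y^2 ≤ 25. Evaluating the double integral:

In polar coordinates (x = r cos θ, y = r sin θ, dA = r dr dθ) the integrand becomes r^2(cos(2θ) + 2), so

    ∬_D (3x^2 + y^2) dA = ∫_0^{2π} ∫_0^{5} (r^2(cos(2θ) + 2)) · r dr dθ.

Inner (r from 0 to 5): 625cos(2θ)/4 + 625/2.
Outer (θ from 0 to 2π): 625π.

Therefore ∮_C P dx + Q dy = 625π.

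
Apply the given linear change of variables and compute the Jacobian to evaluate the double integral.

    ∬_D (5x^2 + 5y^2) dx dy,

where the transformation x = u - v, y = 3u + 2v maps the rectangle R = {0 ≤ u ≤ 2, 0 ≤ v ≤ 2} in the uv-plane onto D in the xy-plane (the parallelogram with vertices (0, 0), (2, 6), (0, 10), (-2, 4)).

Compute the Jacobian determinant of (x, y) with respect to (u, v):

    ∂(x,y)/∂(u,v) = | 1  -1 | = (1)(2) - (-1)(3) = 5.
                   | 3  2 |

Its absolute value is |J| = 5 (the area scaling factor).

Substituting x = u - v, y = 3u + 2v into the integrand,

    5x^2 + 5y^2 → 50u^2 + 50u v + 25v^2,

so the integral becomes

    ∬_R (50u^2 + 50u v + 25v^2) · |J| du dv = ∫_0^2 ∫_0^2 (250u^2 + 250u v + 125v^2) dv du.

Inner (v): 500u^2 + 500u + 1000/3.
Outer (u): 3000.

Therefore ∬_D (5x^2 + 5y^2) dx dy = 3000.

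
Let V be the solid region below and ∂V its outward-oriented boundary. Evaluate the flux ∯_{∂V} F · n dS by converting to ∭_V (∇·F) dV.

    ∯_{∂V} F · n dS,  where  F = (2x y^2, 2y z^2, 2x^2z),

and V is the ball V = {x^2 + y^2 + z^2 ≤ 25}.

By the divergence theorem,

    ∯_{∂V} F · n dS = ∭_V (∇ · F) dV.

Compute the divergence:
    ∇ · F = ∂F_x/∂x + ∂F_y/∂y + ∂F_z/∂z = 2y^2 + 2z^2 + 2x^2 = 2x^2 + 2y^2 + 2z^2.

In spherical coordinates, x = ρ sin(φ) cos(θ), y = ρ sin(φ) sin(θ), z = ρ cos(φ), dV = ρ^2 sin(φ) dρ dφ dθ, with 0 ≤ ρ ≤ 5, 0 ≤ φ ≤ π, 0 ≤ θ ≤ 2π.

The integrand, after substitution and multiplying by the volume element, becomes (2ρ^2) · ρ^2 sin(φ), so

    ∭_V (∇·F) dV = ∫_0^{2π} ∫_0^{π} ∫_0^{5} (2ρ^2) · ρ^2 sin(φ) dρ dφ dθ.

Inner (ρ from 0 to 5): 1250sin(φ).
Middle (φ from 0 to π): 2500.
Outer (θ from 0 to 2π): 5000π.

Therefore ∯_{∂V} F · n dS = 5000π.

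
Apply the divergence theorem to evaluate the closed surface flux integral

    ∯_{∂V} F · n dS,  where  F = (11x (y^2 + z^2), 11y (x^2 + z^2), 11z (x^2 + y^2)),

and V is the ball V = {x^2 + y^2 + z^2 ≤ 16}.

By the divergence theorem,

    ∯_{∂V} F · n dS = ∭_V (∇ · F) dV.

Compute the divergence:
    ∇ · F = ∂F_x/∂x + ∂F_y/∂y + ∂F_z/∂z = 11y^2 + 11z^2 + 11x^2 + 11z^2 + 11x^2 + 11y^2 = 22x^2 + 22y^2 + 22z^2.

In spherical coordinates, x = ρ sin(φ) cos(θ), y = ρ sin(φ) sin(θ), z = ρ cos(φ), dV = ρ^2 sin(φ) dρ dφ dθ, with 0 ≤ ρ ≤ 4, 0 ≤ φ ≤ π, 0 ≤ θ ≤ 2π.

The integrand, after substitution and multiplying by the volume element, becomes (22ρ^2) · ρ^2 sin(φ), so

    ∭_V (∇·F) dV = ∫_0^{2π} ∫_0^{π} ∫_0^{4} (22ρ^2) · ρ^2 sin(φ) dρ dφ dθ.

Inner (ρ from 0 to 4): 22528sin(φ)/5.
Middle (φ from 0 to π): 45056/5.
Outer (θ from 0 to 2π): 90112π/5.

Therefore ∯_{∂V} F · n dS = 90112π/5.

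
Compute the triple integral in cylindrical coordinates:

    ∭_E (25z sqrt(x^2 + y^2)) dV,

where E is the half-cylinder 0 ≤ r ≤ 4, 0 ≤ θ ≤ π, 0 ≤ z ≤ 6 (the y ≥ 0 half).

In cylindrical coordinates, x = r cos(θ), y = r sin(θ), z = z, and dV = r dr dθ dz.

The integrand becomes 25r z, so

    ∭_E (25z sqrt(x^2 + y^2)) dV = ∫_{0}^{π} ∫_{0}^{4} ∫_{0}^{6} (25r z) · r dz dr dθ.

Inner (z): 450r^2.
Middle (r from 0 to 4): 9600.
Outer (θ): 9600π.

Therefore the triple integral equals 9600π.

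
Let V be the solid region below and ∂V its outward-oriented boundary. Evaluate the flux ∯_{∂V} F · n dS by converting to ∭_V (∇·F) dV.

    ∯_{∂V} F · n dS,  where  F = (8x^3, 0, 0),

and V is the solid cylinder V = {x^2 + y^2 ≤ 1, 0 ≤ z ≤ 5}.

By the divergence theorem,

    ∯_{∂V} F · n dS = ∭_V (∇ · F) dV.

Compute the divergence:
    ∇ · F = ∂F_x/∂x + ∂F_y/∂y + ∂F_z/∂z = 24x^2 + 0 + 0 = 24x^2.

In cylindrical coordinates, x = r cos(θ), y = r sin(θ), z = z, dV = r dr dθ dz, with 0 ≤ r ≤ 1, 0 ≤ θ ≤ 2π, 0 ≤ z ≤ 5.

The integrand, after substitution and multiplying by the volume element, becomes (24r^2cos(θ)^2) · r, so

    ∭_V (∇·F) dV = ∫_0^{2π} ∫_0^{1} ∫_0^{5} (24r^2cos(θ)^2) · r dz dr dθ.

Inner (z from 0 to 5): 120r^3cos(θ)^2.
Middle (r from 0 to 1): 30cos(θ)^2.
Outer (θ from 0 to 2π): 30π.

Therefore ∯_{∂V} F · n dS = 30π.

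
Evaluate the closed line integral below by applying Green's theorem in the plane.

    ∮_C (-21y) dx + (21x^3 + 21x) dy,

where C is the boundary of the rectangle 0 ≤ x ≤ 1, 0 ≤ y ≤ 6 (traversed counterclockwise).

Green's theorem converts the closed line integral into a double integral over the enclosed region D:

    ∮_C P dx + Q dy = ∬_D (∂Q/∂x - ∂P/∂y) dA.

Here P = -21y, Q = 21x^3 + 21x, so

    ∂Q/∂x = 63x^2 + 21,    ∂P/∂y = -21,
    ∂Q/∂x - ∂P/∂y = 63x^2 + 42.

D is the region 0 ≤ x ≤ 1, 0 ≤ y ≤ 6. Evaluating the double integral:

    ∬_D (63x^2 + 42) dA = ∫_0^{1} ∫_0^{6} (63x^2 + 42) dy dx.

Inner (y from 0 to 6): 378x^2 + 252.
Outer (x from 0 to 1): 378.

Therefore ∮_C P dx + Q dy = 378.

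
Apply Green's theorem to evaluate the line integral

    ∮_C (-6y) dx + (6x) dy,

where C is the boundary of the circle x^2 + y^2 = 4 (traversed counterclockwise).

Green's theorem converts the closed line integral into a double integral over the enclosed region D:

    ∮_C P dx + Q dy = ∬_D (∂Q/∂x - ∂P/∂y) dA.

Here P = -6y, Q = 6x, so

    ∂Q/∂x = 6,    ∂P/∂y = -6,
    ∂Q/∂x - ∂P/∂y = 12.

D is the region x^2 + y^2 ≤ 4. Evaluating the double integral:

In polar coordinates (x = r cos θ, y = r sin θ, dA = r dr dθ) the integrand becomes 12, so

    ∬_D (12) dA = ∫_0^{2π} ∫_0^{2} (12) · r dr dθ.

Inner (r from 0 to 2): 24.
Outer (θ from 0 to 2π): 48π.

Therefore ∮_C P dx + Q dy = 48π.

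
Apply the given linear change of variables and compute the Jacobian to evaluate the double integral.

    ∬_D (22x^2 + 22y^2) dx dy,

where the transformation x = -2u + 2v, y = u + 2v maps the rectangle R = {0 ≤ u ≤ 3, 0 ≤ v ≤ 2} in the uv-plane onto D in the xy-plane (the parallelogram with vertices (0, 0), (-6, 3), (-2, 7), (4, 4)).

Compute the Jacobian determinant of (x, y) with respect to (u, v):

    ∂(x,y)/∂(u,v) = | -2  2 | = (-2)(2) - (2)(1) = -6.
                   | 1  2 |

Its absolute value is |J| = 6 (the area scaling factor).

Substituting x = -2u + 2v, y = u + 2v into the integrand,

    22x^2 + 22y^2 → 110u^2 - 88u v + 176v^2,

so the integral becomes

    ∬_R (110u^2 - 88u v + 176v^2) · |J| du dv = ∫_0^3 ∫_0^2 (660u^2 - 528u v + 1056v^2) dv du.

Inner (v): 1320u^2 - 1056u + 2816.
Outer (u): 15576.

Therefore ∬_D (22x^2 + 22y^2) dx dy = 15576.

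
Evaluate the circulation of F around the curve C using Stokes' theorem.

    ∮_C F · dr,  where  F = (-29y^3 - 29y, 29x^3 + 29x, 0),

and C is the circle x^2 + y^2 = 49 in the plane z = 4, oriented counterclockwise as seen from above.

Let S be the flat disk x^2 + y^2 ≤ 49 in the plane z = 4, with upward unit normal n̂ = ẑ. By Stokes' theorem,

    ∮_C F · dr = ∬_S (∇ × F) · n̂ dS = ∬_D (curl F)_z dA,

where D is the disk x^2 + y^2 ≤ 49.

Compute the curl of F = (-29y^3 - 29y, 29x^3 + 29x, 0):
    (∇ × F)_x = ∂F_z/∂y - ∂F_y/∂z = 0,
    (∇ × F)_y = ∂F_x/∂z - ∂F_z/∂x = 0,
    (∇ × F)_z = ∂F_y/∂x - ∂F_x/∂y = 87x^2 + 87y^2 + 58.

On z = 4, (curl F)_z = 87x^2 + 87y^2 + 58.

Convert to polar (x = r cos θ, y = r sin θ, dA = r dr dθ); the integrand becomes 87r^2 + 58, so

    ∬_D (curl F)_z dA = ∫_0^{2π} ∫_0^{7} (87r^2 + 58) · r dr dθ.

Inner (r from 0 to 7): 214571/4.
Outer (θ from 0 to 2π): 214571π/2.

Therefore ∮_C F · dr = 214571π/2.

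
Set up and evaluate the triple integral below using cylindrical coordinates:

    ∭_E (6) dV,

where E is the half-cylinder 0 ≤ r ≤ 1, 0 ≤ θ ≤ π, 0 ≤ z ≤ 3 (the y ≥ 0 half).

In cylindrical coordinates, x = r cos(θ), y = r sin(θ), z = z, and dV = r dr dθ dz.

The integrand becomes 6, so

    ∭_E (6) dV = ∫_{0}^{π} ∫_{0}^{1} ∫_{0}^{3} (6) · r dz dr dθ.

Inner (z): 18r.
Middle (r from 0 to 1): 9.
Outer (θ): 9π.

Therefore the triple integral equals 9π.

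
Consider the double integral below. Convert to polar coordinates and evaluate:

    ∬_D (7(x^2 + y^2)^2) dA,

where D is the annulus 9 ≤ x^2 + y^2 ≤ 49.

The region D is 3 ≤ r ≤ 7, 0 ≤ θ ≤ 2π in polar coordinates, where x = r cos(θ), y = r sin(θ), and dA = r dr dθ.

Under the substitution, the integrand becomes 7r^4, so

    ∬_D (7(x^2 + y^2)^2) dA = ∫_{0}^{2π} ∫_{3}^{7} (7r^4) · r dr dθ.

Inner integral (in r): ∫_{3}^{7} (7r^4) · r dr = 409220/3.

Outer integral (in θ): ∫_{0}^{2π} (409220/3) dθ = 818440π/3.

Therefore ∬_D (7(x^2 + y^2)^2) dA = 818440π/3.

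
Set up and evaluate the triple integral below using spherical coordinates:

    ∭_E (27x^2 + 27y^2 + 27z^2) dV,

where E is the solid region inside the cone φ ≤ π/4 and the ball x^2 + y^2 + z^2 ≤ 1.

In spherical coordinates, x = ρ sin(φ) cos(θ), y = ρ sin(φ) sin(θ), z = ρ cos(φ), and dV = ρ^2 sin(φ) dρ dφ dθ.

The integrand becomes 27ρ^2, so

    ∭_E (27x^2 + 27y^2 + 27z^2) dV = ∫_{0}^{2π} ∫_{0}^{π/4} ∫_{0}^{1} (27ρ^2) · ρ^2 sin(φ) dρ dφ dθ.

Inner (ρ): 27sin(φ)/5.
Middle (φ): 27/5 - 27sqrt(2)/10.
Outer (θ): 27π (2 - sqrt(2))/5.

Therefore the triple integral equals 27π (2 - sqrt(2))/5.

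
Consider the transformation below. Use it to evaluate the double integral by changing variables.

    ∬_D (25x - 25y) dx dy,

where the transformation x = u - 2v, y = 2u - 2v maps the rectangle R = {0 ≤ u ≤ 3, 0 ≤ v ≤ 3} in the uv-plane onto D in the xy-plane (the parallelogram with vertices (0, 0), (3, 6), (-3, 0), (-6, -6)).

Compute the Jacobian determinant of (x, y) with respect to (u, v):

    ∂(x,y)/∂(u,v) = | 1  -2 | = (1)(-2) - (-2)(2) = 2.
                   | 2  -2 |

Its absolute value is |J| = 2 (the area scaling factor).

Substituting x = u - 2v, y = 2u - 2v into the integrand,

    25x - 25y → -25u,

so the integral becomes

    ∬_R (-25u) · |J| du dv = ∫_0^3 ∫_0^3 (-50u) dv du.

Inner (v): -150u.
Outer (u): -675.

Therefore ∬_D (25x - 25y) dx dy = -675.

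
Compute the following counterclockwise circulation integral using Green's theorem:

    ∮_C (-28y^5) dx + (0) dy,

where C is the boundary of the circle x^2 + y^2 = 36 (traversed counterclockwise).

Green's theorem converts the closed line integral into a double integral over the enclosed region D:

    ∮_C P dx + Q dy = ∬_D (∂Q/∂x - ∂P/∂y) dA.

Here P = -28y^5, Q = 0, so

    ∂Q/∂x = 0,    ∂P/∂y = -140y^4,
    ∂Q/∂x - ∂P/∂y = 140y^4.

D is the region x^2 + y^2 ≤ 36. Evaluating the double integral:

In polar coordinates (x = r cos θ, y = r sin θ, dA = r dr dθ) the integrand becomes 140r^4sin(θ)^4, so

    ∬_D (140y^4) dA = ∫_0^{2π} ∫_0^{6} (140r^4sin(θ)^4) · r dr dθ.

Inner (r from 0 to 6): 1088640sin(θ)^4.
Outer (θ from 0 to 2π): 816480π.

Therefore ∮_C P dx + Q dy = 816480π.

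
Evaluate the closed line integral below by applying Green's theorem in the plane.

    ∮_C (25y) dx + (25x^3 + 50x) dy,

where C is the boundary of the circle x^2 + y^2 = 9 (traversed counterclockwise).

Green's theorem converts the closed line integral into a double integral over the enclosed region D:

    ∮_C P dx + Q dy = ∬_D (∂Q/∂x - ∂P/∂y) dA.

Here P = 25y, Q = 25x^3 + 50x, so

    ∂Q/∂x = 75x^2 + 50,    ∂P/∂y = 25,
    ∂Q/∂x - ∂P/∂y = 75x^2 + 25.

D is the region x^2 + y^2 ≤ 9. Evaluating the double integral:

In polar coordinates (x = r cos θ, y = r sin θ, dA = r dr dθ) the integrand becomes 75r^2cos(θ)^2 + 25, so

    ∬_D (75x^2 + 25) dA = ∫_0^{2π} ∫_0^{3} (75r^2cos(θ)^2 + 25) · r dr dθ.

Inner (r from 0 to 3): 6075cos(θ)^2/4 + 225/2.
Outer (θ from 0 to 2π): 6975π/4.

Therefore ∮_C P dx + Q dy = 6975π/4.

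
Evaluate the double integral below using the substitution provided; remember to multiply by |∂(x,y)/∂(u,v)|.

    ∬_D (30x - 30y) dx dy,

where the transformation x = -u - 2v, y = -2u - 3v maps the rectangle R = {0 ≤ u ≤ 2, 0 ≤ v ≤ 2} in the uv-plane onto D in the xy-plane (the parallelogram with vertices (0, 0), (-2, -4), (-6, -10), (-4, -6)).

Compute the Jacobian determinant of (x, y) with respect to (u, v):

    ∂(x,y)/∂(u,v) = | -1  -2 | = (-1)(-3) - (-2)(-2) = -1.
                   | -2  -3 |

Its absolute value is |J| = 1 (the area scaling factor).

Substituting x = -u - 2v, y = -2u - 3v into the integrand,

    30x - 30y → 30u + 30v,

so the integral becomes

    ∬_R (30u + 30v) · |J| du dv = ∫_0^2 ∫_0^2 (30u + 30v) dv du.

Inner (v): 60u + 60.
Outer (u): 240.

Therefore ∬_D (30x - 30y) dx dy = 240.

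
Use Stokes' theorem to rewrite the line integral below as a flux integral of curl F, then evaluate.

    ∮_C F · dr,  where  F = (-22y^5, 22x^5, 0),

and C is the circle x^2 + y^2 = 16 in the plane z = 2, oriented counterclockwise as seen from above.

Let S be the flat disk x^2 + y^2 ≤ 16 in the plane z = 2, with upward unit normal n̂ = ẑ. By Stokes' theorem,

    ∮_C F · dr = ∬_S (∇ × F) · n̂ dS = ∬_D (curl F)_z dA,

where D is the disk x^2 + y^2 ≤ 16.

Compute the curl of F = (-22y^5, 22x^5, 0):
    (∇ × F)_x = ∂F_z/∂y - ∂F_y/∂z = 0,
    (∇ × F)_y = ∂F_x/∂z - ∂F_z/∂x = 0,
    (∇ × F)_z = ∂F_y/∂x - ∂F_x/∂y = 110x^4 + 110y^4.

On z = 2, (curl F)_z = 110x^4 + 110y^4.

Convert to polar (x = r cos θ, y = r sin θ, dA = r dr dθ); the integrand becomes 110r^4(sin(θ)^4 + cos(θ)^4), so

    ∬_D (curl F)_z dA = ∫_0^{2π} ∫_0^{4} (110r^4(sin(θ)^4 + cos(θ)^4)) · r dr dθ.

Inner (r from 0 to 4): 225280sin(θ)^4/3 + 225280cos(θ)^4/3.
Outer (θ from 0 to 2π): 112640π.

Therefore ∮_C F · dr = 112640π.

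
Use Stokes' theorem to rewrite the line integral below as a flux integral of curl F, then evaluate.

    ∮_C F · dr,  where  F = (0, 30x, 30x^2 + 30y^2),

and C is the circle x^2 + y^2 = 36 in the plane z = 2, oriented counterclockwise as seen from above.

Let S be the flat disk x^2 + y^2 ≤ 36 in the plane z = 2, with upward unit normal n̂ = ẑ. By Stokes' theorem,

    ∮_C F · dr = ∬_S (∇ × F) · n̂ dS = ∬_D (curl F)_z dA,

where D is the disk x^2 + y^2 ≤ 36.

Compute the curl of F = (0, 30x, 30x^2 + 30y^2):
    (∇ × F)_x = ∂F_z/∂y - ∂F_y/∂z = 60y,
    (∇ × F)_y = ∂F_x/∂z - ∂F_z/∂x = -60x,
    (∇ × F)_z = ∂F_y/∂x - ∂F_x/∂y = 30.

On z = 2, (curl F)_z = 30.

Convert to polar (x = r cos θ, y = r sin θ, dA = r dr dθ); the integrand becomes 30, so

    ∬_D (curl F)_z dA = ∫_0^{2π} ∫_0^{6} (30) · r dr dθ.

Inner (r from 0 to 6): 540.
Outer (θ from 0 to 2π): 1080π.

Therefore ∮_C F · dr = 1080π.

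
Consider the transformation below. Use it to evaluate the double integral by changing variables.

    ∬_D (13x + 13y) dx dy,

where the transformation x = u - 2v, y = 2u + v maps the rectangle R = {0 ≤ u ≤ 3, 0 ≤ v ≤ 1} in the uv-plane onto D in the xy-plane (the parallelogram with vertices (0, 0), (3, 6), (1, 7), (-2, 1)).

Compute the Jacobian determinant of (x, y) with respect to (u, v):

    ∂(x,y)/∂(u,v) = | 1  -2 | = (1)(1) - (-2)(2) = 5.
                   | 2  1 |

Its absolute value is |J| = 5 (the area scaling factor).

Substituting x = u - 2v, y = 2u + v into the integrand,

    13x + 13y → 39u - 13v,

so the integral becomes

    ∬_R (39u - 13v) · |J| du dv = ∫_0^3 ∫_0^1 (195u - 65v) dv du.

Inner (v): 195u - 65/2.
Outer (u): 780.

Therefore ∬_D (13x + 13y) dx dy = 780.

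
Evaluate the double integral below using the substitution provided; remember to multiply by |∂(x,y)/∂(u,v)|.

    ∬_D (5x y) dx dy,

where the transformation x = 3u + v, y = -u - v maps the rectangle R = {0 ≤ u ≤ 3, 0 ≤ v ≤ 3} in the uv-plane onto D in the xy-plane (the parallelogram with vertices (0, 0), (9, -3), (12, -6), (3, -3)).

Compute the Jacobian determinant of (x, y) with respect to (u, v):

    ∂(x,y)/∂(u,v) = | 3  1 | = (3)(-1) - (1)(-1) = -2.
                   | -1  -1 |

Its absolute value is |J| = 2 (the area scaling factor).

Substituting x = 3u + v, y = -u - v into the integrand,

    5x y → -15u^2 - 20u v - 5v^2,

so the integral becomes

    ∬_R (-15u^2 - 20u v - 5v^2) · |J| du dv = ∫_0^3 ∫_0^3 (-30u^2 - 40u v - 10v^2) dv du.

Inner (v): -90u^2 - 180u - 90.
Outer (u): -1890.

Therefore ∬_D (5x y) dx dy = -1890.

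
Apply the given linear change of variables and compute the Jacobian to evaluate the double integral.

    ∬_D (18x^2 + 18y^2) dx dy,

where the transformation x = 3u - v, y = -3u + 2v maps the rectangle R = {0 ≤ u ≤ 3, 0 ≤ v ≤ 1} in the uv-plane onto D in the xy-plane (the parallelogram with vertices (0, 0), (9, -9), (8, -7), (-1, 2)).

Compute the Jacobian determinant of (x, y) with respect to (u, v):

    ∂(x,y)/∂(u,v) = | 3  -1 | = (3)(2) - (-1)(-3) = 3.
                   | -3  2 |

Its absolute value is |J| = 3 (the area scaling factor).

Substituting x = 3u - v, y = -3u + 2v into the integrand,

    18x^2 + 18y^2 → 324u^2 - 324u v + 90v^2,

so the integral becomes

    ∬_R (324u^2 - 324u v + 90v^2) · |J| du dv = ∫_0^3 ∫_0^1 (972u^2 - 972u v + 270v^2) dv du.

Inner (v): 972u^2 - 486u + 90.
Outer (u): 6831.

Therefore ∬_D (18x^2 + 18y^2) dx dy = 6831.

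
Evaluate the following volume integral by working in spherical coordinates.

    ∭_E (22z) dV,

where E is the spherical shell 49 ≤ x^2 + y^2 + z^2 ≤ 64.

In spherical coordinates, x = ρ sin(φ) cos(θ), y = ρ sin(φ) sin(θ), z = ρ cos(φ), and dV = ρ^2 sin(φ) dρ dφ dθ.

The integrand becomes 22ρ cos(φ), so

    ∭_E (22z) dV = ∫_{0}^{2π} ∫_{0}^{π} ∫_{7}^{8} (22ρ cos(φ)) · ρ^2 sin(φ) dρ dφ dθ.

Inner (ρ): 18645sin(2φ)/4.
Middle (φ): 0.
Outer (θ): 0.

Therefore the triple integral equals 0.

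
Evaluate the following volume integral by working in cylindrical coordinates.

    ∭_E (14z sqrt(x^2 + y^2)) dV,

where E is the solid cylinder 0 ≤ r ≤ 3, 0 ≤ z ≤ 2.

In cylindrical coordinates, x = r cos(θ), y = r sin(θ), z = z, and dV = r dr dθ dz.

The integrand becomes 14r z, so

    ∭_E (14z sqrt(x^2 + y^2)) dV = ∫_{0}^{2π} ∫_{0}^{3} ∫_{0}^{2} (14r z) · r dz dr dθ.

Inner (z): 28r^2.
Middle (r from 0 to 3): 252.
Outer (θ): 504π.

Therefore the triple integral equals 504π.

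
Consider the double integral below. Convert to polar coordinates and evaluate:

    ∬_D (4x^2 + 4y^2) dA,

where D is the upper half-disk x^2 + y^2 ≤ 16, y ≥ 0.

The region D is 0 ≤ r ≤ 4, 0 ≤ θ ≤ π in polar coordinates, where x = r cos(θ), y = r sin(θ), and dA = r dr dθ.

Under the substitution, the integrand becomes 4r^2, so

    ∬_D (4x^2 + 4y^2) dA = ∫_{0}^{π} ∫_{0}^{4} (4r^2) · r dr dθ.

Inner integral (in r): ∫_{0}^{4} (4r^2) · r dr = 256.

Outer integral (in θ): ∫_{0}^{π} (256) dθ = 256π.

Therefore ∬_D (4x^2 + 4y^2) dA = 256π.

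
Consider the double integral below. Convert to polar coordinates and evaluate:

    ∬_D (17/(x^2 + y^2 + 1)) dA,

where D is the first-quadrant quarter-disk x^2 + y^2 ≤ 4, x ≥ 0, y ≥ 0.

The region D is 0 ≤ r ≤ 2, 0 ≤ θ ≤ π/2 in polar coordinates, where x = r cos(θ), y = r sin(θ), and dA = r dr dθ.

Under the substitution, the integrand becomes 17/(r^2 + 1), so

    ∬_D (17/(x^2 + y^2 + 1)) dA = ∫_{0}^{π/2} ∫_{0}^{2} (17/(r^2 + 1)) · r dr dθ.

Inner integral (in r): ∫_{0}^{2} (17/(r^2 + 1)) · r dr = 17log(5)/2.

Outer integral (in θ): ∫_{0}^{π/2} (17log(5)/2) dθ = 17π log(5)/4.

Therefore ∬_D (17/(x^2 + y^2 + 1)) dA = 17π log(5)/4.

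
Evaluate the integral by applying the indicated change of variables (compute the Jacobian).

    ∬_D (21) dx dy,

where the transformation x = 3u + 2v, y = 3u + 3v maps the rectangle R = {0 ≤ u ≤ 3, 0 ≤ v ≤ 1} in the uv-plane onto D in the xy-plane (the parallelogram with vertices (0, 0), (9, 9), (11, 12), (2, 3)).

Compute the Jacobian determinant of (x, y) with respect to (u, v):

    ∂(x,y)/∂(u,v) = | 3  2 | = (3)(3) - (2)(3) = 3.
                   | 3  3 |

Its absolute value is |J| = 3 (the area scaling factor).

Substituting x = 3u + 2v, y = 3u + 3v into the integrand,

    21 → 21,

so the integral becomes

    ∬_R (21) · |J| du dv = ∫_0^3 ∫_0^1 (63) dv du.

Inner (v): 63.
Outer (u): 189.

Therefore ∬_D (21) dx dy = 189.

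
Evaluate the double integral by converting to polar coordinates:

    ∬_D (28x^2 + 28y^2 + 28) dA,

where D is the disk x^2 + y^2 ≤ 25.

The region D is 0 ≤ r ≤ 5, 0 ≤ θ ≤ 2π in polar coordinates, where x = r cos(θ), y = r sin(θ), and dA = r dr dθ.

Under the substitution, the integrand becomes 28r^2 + 28, so

    ∬_D (28x^2 + 28y^2 + 28) dA = ∫_{0}^{2π} ∫_{0}^{5} (28r^2 + 28) · r dr dθ.

Inner integral (in r): ∫_{0}^{5} (28r^2 + 28) · r dr = 4725.

Outer integral (in θ): ∫_{0}^{2π} (4725) dθ = 9450π.

Therefore ∬_D (28x^2 + 28y^2 + 28) dA = 9450π.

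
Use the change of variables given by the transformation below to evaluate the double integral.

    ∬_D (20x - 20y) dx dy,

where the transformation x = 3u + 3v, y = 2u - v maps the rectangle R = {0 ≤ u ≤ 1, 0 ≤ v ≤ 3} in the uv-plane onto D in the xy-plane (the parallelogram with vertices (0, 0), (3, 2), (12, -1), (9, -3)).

Compute the Jacobian determinant of (x, y) with respect to (u, v):

    ∂(x,y)/∂(u,v) = | 3  3 | = (3)(-1) - (3)(2) = -9.
                   | 2  -1 |

Its absolute value is |J| = 9 (the area scaling factor).

Substituting x = 3u + 3v, y = 2u - v into the integrand,

    20x - 20y → 20u + 80v,

so the integral becomes

    ∬_R (20u + 80v) · |J| du dv = ∫_0^1 ∫_0^3 (180u + 720v) dv du.

Inner (v): 540u + 3240.
Outer (u): 3510.

Therefore ∬_D (20x - 20y) dx dy = 3510.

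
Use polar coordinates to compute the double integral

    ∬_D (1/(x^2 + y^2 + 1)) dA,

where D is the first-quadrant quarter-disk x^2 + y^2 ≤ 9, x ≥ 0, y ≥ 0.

The region D is 0 ≤ r ≤ 3, 0 ≤ θ ≤ π/2 in polar coordinates, where x = r cos(θ), y = r sin(θ), and dA = r dr dθ.

Under the substitution, the integrand becomes 1/(r^2 + 1), so

    ∬_D (1/(x^2 + y^2 + 1)) dA = ∫_{0}^{π/2} ∫_{0}^{3} (1/(r^2 + 1)) · r dr dθ.

Inner integral (in r): ∫_{0}^{3} (1/(r^2 + 1)) · r dr = log(10)/2.

Outer integral (in θ): ∫_{0}^{π/2} (log(10)/2) dθ = π log(10)/4.

Therefore ∬_D (1/(x^2 + y^2 + 1)) dA = π log(10)/4.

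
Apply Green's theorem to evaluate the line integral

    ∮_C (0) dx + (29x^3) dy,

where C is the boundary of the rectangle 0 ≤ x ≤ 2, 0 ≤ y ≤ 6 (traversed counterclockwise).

Green's theorem converts the closed line integral into a double integral over the enclosed region D:

    ∮_C P dx + Q dy = ∬_D (∂Q/∂x - ∂P/∂y) dA.

Here P = 0, Q = 29x^3, so

    ∂Q/∂x = 87x^2,    ∂P/∂y = 0,
    ∂Q/∂x - ∂P/∂y = 87x^2.

D is the region 0 ≤ x ≤ 2, 0 ≤ y ≤ 6. Evaluating the double integral:

    ∬_D (87x^2) dA = ∫_0^{2} ∫_0^{6} (87x^2) dy dx.

Inner (y from 0 to 6): 522x^2.
Outer (x from 0 to 2): 1392.

Therefore ∮_C P dx + Q dy = 1392.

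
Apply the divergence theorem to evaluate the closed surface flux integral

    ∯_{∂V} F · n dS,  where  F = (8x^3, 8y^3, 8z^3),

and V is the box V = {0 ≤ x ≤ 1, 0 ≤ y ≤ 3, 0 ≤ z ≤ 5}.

By the divergence theorem,

    ∯_{∂V} F · n dS = ∭_V (∇ · F) dV.

Compute the divergence:
    ∇ · F = ∂F_x/∂x + ∂F_y/∂y + ∂F_z/∂z = 24x^2 + 24y^2 + 24z^2.

V is a rectangular box, so dV = dx dy dz with 0 ≤ x ≤ 1, 0 ≤ y ≤ 3, 0 ≤ z ≤ 5.

Integrate (24x^2 + 24y^2 + 24z^2) over V as an iterated integral:

    ∭_V (∇·F) dV = ∫_0^{1} ∫_0^{3} ∫_0^{5} (24x^2 + 24y^2 + 24z^2) dz dy dx.

Inner (z from 0 to 5): 120x^2 + 120y^2 + 1000.
Middle (y from 0 to 3): 360x^2 + 4080.
Outer (x from 0 to 1): 4200.

Therefore ∯_{∂V} F · n dS = 4200.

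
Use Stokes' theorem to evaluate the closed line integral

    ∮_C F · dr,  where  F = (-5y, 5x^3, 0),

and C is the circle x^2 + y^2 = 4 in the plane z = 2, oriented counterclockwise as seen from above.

Let S be the flat disk x^2 + y^2 ≤ 4 in the plane z = 2, with upward unit normal n̂ = ẑ. By Stokes' theorem,

    ∮_C F · dr = ∬_S (∇ × F) · n̂ dS = ∬_D (curl F)_z dA,

where D is the disk x^2 + y^2 ≤ 4.

Compute the curl of F = (-5y, 5x^3, 0):
    (∇ × F)_x = ∂F_z/∂y - ∂F_y/∂z = 0,
    (∇ × F)_y = ∂F_x/∂z - ∂F_z/∂x = 0,
    (∇ × F)_z = ∂F_y/∂x - ∂F_x/∂y = 15x^2 + 5.

On z = 2, (curl F)_z = 15x^2 + 5.

Convert to polar (x = r cos θ, y = r sin θ, dA = r dr dθ); the integrand becomes 15r^2cos(θ)^2 + 5, so

    ∬_D (curl F)_z dA = ∫_0^{2π} ∫_0^{2} (15r^2cos(θ)^2 + 5) · r dr dθ.

Inner (r from 0 to 2): 60cos(θ)^2 + 10.
Outer (θ from 0 to 2π): 80π.

Therefore ∮_C F · dr = 80π.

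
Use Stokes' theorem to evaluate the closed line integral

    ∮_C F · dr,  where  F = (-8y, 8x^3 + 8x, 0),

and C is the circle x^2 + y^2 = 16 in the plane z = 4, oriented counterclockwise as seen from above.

Let S be the flat disk x^2 + y^2 ≤ 16 in the plane z = 4, with upward unit normal n̂ = ẑ. By Stokes' theorem,

    ∮_C F · dr = ∬_S (∇ × F) · n̂ dS = ∬_D (curl F)_z dA,

where D is the disk x^2 + y^2 ≤ 16.

Compute the curl of F = (-8y, 8x^3 + 8x, 0):
    (∇ × F)_x = ∂F_z/∂y - ∂F_y/∂z = 0,
    (∇ × F)_y = ∂F_x/∂z - ∂F_z/∂x = 0,
    (∇ × F)_z = ∂F_y/∂x - ∂F_x/∂y = 24x^2 + 16.

On z = 4, (curl F)_z = 24x^2 + 16.

Convert to polar (x = r cos θ, y = r sin θ, dA = r dr dθ); the integrand becomes 24r^2cos(θ)^2 + 16, so

    ∬_D (curl F)_z dA = ∫_0^{2π} ∫_0^{4} (24r^2cos(θ)^2 + 16) · r dr dθ.

Inner (r from 0 to 4): 1536cos(θ)^2 + 128.
Outer (θ from 0 to 2π): 1792π.

Therefore ∮_C F · dr = 1792π.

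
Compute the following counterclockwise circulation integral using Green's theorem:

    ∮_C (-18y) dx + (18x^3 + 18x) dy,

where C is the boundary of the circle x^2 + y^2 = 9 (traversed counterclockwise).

Green's theorem converts the closed line integral into a double integral over the enclosed region D:

    ∮_C P dx + Q dy = ∬_D (∂Q/∂x - ∂P/∂y) dA.

Here P = -18y, Q = 18x^3 + 18x, so

    ∂Q/∂x = 54x^2 + 18,    ∂P/∂y = -18,
    ∂Q/∂x - ∂P/∂y = 54x^2 + 36.

D is the region x^2 + y^2 ≤ 9. Evaluating the double integral:

In polar coordinates (x = r cos θ, y = r sin θ, dA = r dr dθ) the integrand becomes 54r^2cos(θ)^2 + 36, so

    ∬_D (54x^2 + 36) dA = ∫_0^{2π} ∫_0^{3} (54r^2cos(θ)^2 + 36) · r dr dθ.

Inner (r from 0 to 3): 2187cos(θ)^2/2 + 162.
Outer (θ from 0 to 2π): 2835π/2.

Therefore ∮_C P dx + Q dy = 2835π/2.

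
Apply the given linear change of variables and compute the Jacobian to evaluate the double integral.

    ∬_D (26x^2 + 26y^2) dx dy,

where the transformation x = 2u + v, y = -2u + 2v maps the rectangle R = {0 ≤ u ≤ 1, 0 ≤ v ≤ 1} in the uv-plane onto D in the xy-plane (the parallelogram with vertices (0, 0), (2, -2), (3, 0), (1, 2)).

Compute the Jacobian determinant of (x, y) with respect to (u, v):

    ∂(x,y)/∂(u,v) = | 2  1 | = (2)(2) - (1)(-2) = 6.
                   | -2  2 |

Its absolute value is |J| = 6 (the area scaling factor).

Substituting x = 2u + v, y = -2u + 2v into the integrand,

    26x^2 + 26y^2 → 208u^2 - 104u v + 130v^2,

so the integral becomes

    ∬_R (208u^2 - 104u v + 130v^2) · |J| du dv = ∫_0^1 ∫_0^1 (1248u^2 - 624u v + 780v^2) dv du.

Inner (v): 1248u^2 - 312u + 260.
Outer (u): 520.

Therefore ∬_D (26x^2 + 26y^2) dx dy = 520.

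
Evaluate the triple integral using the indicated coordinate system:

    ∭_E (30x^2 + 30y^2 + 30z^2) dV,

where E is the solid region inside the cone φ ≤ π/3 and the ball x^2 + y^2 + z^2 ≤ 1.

In spherical coordinates, x = ρ sin(φ) cos(θ), y = ρ sin(φ) sin(θ), z = ρ cos(φ), and dV = ρ^2 sin(φ) dρ dφ dθ.

The integrand becomes 30ρ^2, so

    ∭_E (30x^2 + 30y^2 + 30z^2) dV = ∫_{0}^{2π} ∫_{0}^{π/3} ∫_{0}^{1} (30ρ^2) · ρ^2 sin(φ) dρ dφ dθ.

Inner (ρ): 6sin(φ).
Middle (φ): 3.
Outer (θ): 6π.

Therefore the triple integral equals 6π.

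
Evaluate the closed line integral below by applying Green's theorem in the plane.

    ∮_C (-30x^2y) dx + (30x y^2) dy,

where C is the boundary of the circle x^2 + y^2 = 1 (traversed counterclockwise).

Green's theorem converts the closed line integral into a double integral over the enclosed region D:

    ∮_C P dx + Q dy = ∬_D (∂Q/∂x - ∂P/∂y) dA.

Here P = -30x^2y, Q = 30x y^2, so

    ∂Q/∂x = 30y^2,    ∂P/∂y = -30x^2,
    ∂Q/∂x - ∂P/∂y = 30x^2 + 30y^2.

D is the region x^2 + y^2 ≤ 1. Evaluating the double integral:

In polar coordinates (x = r cos θ, y = r sin θ, dA = r dr dθ) the integrand becomes 30r^2, so

    ∬_D (30x^2 + 30y^2) dA = ∫_0^{2π} ∫_0^{1} (30r^2) · r dr dθ.

Inner (r from 0 to 1): 15/2.
Outer (θ from 0 to 2π): 15π.

Therefore ∮_C P dx + Q dy = 15π.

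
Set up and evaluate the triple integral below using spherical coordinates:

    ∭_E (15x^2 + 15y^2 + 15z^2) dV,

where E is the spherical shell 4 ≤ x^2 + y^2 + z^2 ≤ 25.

In spherical coordinates, x = ρ sin(φ) cos(θ), y = ρ sin(φ) sin(θ), z = ρ cos(φ), and dV = ρ^2 sin(φ) dρ dφ dθ.

The integrand becomes 15ρ^2, so

    ∭_E (15x^2 + 15y^2 + 15z^2) dV = ∫_{0}^{2π} ∫_{0}^{π} ∫_{2}^{5} (15ρ^2) · ρ^2 sin(φ) dρ dφ dθ.

Inner (ρ): 9279sin(φ).
Middle (φ): 18558.
Outer (θ): 37116π.

Therefore the triple integral equals 37116π.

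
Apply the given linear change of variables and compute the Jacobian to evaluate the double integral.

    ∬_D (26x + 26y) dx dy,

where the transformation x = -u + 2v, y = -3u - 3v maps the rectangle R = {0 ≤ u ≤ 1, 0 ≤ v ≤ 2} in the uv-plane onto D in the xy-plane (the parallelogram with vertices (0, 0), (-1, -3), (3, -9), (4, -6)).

Compute the Jacobian determinant of (x, y) with respect to (u, v):

    ∂(x,y)/∂(u,v) = | -1  2 | = (-1)(-3) - (2)(-3) = 9.
                   | -3  -3 |

Its absolute value is |J| = 9 (the area scaling factor).

Substituting x = -u + 2v, y = -3u - 3v into the integrand,

    26x + 26y → -104u - 26v,

so the integral becomes

    ∬_R (-104u - 26v) · |J| du dv = ∫_0^1 ∫_0^2 (-936u - 234v) dv du.

Inner (v): -1872u - 468.
Outer (u): -1404.

Therefore ∬_D (26x + 26y) dx dy = -1404.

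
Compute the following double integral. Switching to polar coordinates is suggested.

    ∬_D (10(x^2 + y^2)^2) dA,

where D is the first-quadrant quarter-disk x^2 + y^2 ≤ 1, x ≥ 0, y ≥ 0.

The region D is 0 ≤ r ≤ 1, 0 ≤ θ ≤ π/2 in polar coordinates, where x = r cos(θ), y = r sin(θ), and dA = r dr dθ.

Under the substitution, the integrand becomes 10r^4, so

    ∬_D (10(x^2 + y^2)^2) dA = ∫_{0}^{π/2} ∫_{0}^{1} (10r^4) · r dr dθ.

Inner integral (in r): ∫_{0}^{1} (10r^4) · r dr = 5/3.

Outer integral (in θ): ∫_{0}^{π/2} (5/3) dθ = 5π/6.

Therefore ∬_D (10(x^2 + y^2)^2) dA = 5π/6.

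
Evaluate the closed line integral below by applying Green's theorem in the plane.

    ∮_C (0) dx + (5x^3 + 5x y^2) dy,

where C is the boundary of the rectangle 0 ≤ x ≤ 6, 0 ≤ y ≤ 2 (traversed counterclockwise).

Green's theorem converts the closed line integral into a double integral over the enclosed region D:

    ∮_C P dx + Q dy = ∬_D (∂Q/∂x - ∂P/∂y) dA.

Here P = 0, Q = 5x^3 + 5x y^2, so

    ∂Q/∂x = 15x^2 + 5y^2,    ∂P/∂y = 0,
    ∂Q/∂x - ∂P/∂y = 15x^2 + 5y^2.

D is the region 0 ≤ x ≤ 6, 0 ≤ y ≤ 2. Evaluating the double integral:

    ∬_D (15x^2 + 5y^2) dA = ∫_0^{6} ∫_0^{2} (15x^2 + 5y^2) dy dx.

Inner (y from 0 to 2): 30x^2 + 40/3.
Outer (x from 0 to 6): 2240.

Therefore ∮_C P dx + Q dy = 2240.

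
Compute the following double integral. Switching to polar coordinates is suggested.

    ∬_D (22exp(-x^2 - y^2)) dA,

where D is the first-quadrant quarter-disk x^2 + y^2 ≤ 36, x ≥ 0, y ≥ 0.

The region D is 0 ≤ r ≤ 6, 0 ≤ θ ≤ π/2 in polar coordinates, where x = r cos(θ), y = r sin(θ), and dA = r dr dθ.

Under the substitution, the integrand becomes 22exp(-r^2), so

    ∬_D (22exp(-x^2 - y^2)) dA = ∫_{0}^{π/2} ∫_{0}^{6} (22exp(-r^2)) · r dr dθ.

Inner integral (in r): ∫_{0}^{6} (22exp(-r^2)) · r dr = 11 - 11exp(-36).

Outer integral (in θ): ∫_{0}^{π/2} (11 - 11exp(-36)) dθ = -11π (1 - exp(36))exp(-36)/2.

Therefore ∬_D (22exp(-x^2 - y^2)) dA = -11π (1 - exp(36))exp(-36)/2.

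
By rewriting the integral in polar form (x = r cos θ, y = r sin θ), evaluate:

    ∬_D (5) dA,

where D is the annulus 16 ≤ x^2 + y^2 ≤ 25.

The region D is 4 ≤ r ≤ 5, 0 ≤ θ ≤ 2π in polar coordinates, where x = r cos(θ), y = r sin(θ), and dA = r dr dθ.

Under the substitution, the integrand becomes 5, so

    ∬_D (5) dA = ∫_{0}^{2π} ∫_{4}^{5} (5) · r dr dθ.

Inner integral (in r): ∫_{4}^{5} (5) · r dr = 45/2.

Outer integral (in θ): ∫_{0}^{2π} (45/2) dθ = 45π.

Therefore ∬_D (5) dA = 45π.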